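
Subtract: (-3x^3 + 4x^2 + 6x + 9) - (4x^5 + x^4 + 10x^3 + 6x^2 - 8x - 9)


Distribute the minus sign:
  (-3x^3 + 4x^2 + 6x + 9)
- (4x^5 + x^4 + 10x^3 + 6x^2 - 8x - 9)
Negate second polynomial: -4x^5 - x^4 - 10x^3 - 6x^2 + 8x + 9
Add: -4x^5 - x^4 - 13x^3 - 2x^2 + 14x + 18


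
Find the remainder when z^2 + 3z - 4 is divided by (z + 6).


By the Remainder Theorem, the remainder equals p(-6):
  1*(-6)^2 = 36
  3*(-6)^1 = -18
  constant: -4
Sum: 36 - 18 - 4 = 14


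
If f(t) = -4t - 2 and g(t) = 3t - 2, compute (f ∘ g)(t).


Substitute g(t) into f:
f(g(t)) = -4*(3t - 2) + (-2)
Expand and combine: -12t + 6


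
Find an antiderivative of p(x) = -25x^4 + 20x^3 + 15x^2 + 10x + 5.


Reverse power rule on each term:
  ∫ -25x^4 dx = -5x^5
  ∫ 20x^3 dx = 5x^4
  ∫ 15x^2 dx = 5x^3
  ∫ 10x dx = 5x^2
  ∫ 5 dx = 5x
F(x) = -5x^5 + 5x^4 + 5x^3 + 5x^2 + 5x + C


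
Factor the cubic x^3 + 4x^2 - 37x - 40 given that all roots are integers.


Try integer roots (divisors of -40). x=5: p(5)=0.
Divide out (x - 5): quotient is x^2 + 9x + 8.
Factor the quadratic: (x + 1)(x + 8)
Result: (x - 5)(x + 1)(x + 8)


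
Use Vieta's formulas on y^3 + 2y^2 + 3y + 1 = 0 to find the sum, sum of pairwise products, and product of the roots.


Monic cubic y^3+by^2+cy+d=0: sum=-b, pairwise sum=c, product=-d.
b=2, c=3, d=1
r1+r2+r3 = -2
r1r2+r1r3+r2r3 = 3
r1r2r3 = -1


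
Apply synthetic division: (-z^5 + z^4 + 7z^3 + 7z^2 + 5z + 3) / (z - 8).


Synthetic division with c = 8. Coefficients: -1, 1, 7, 7, 5, 3
Bring down -1.
  -1 * 8 = -8; -8 + 1 = -7
  -7 * 8 = -56; -56 + 7 = -49
  -49 * 8 = -392; -392 + 7 = -385
  -385 * 8 = -3080; -3080 + 5 = -3075
  -3075 * 8 = -24600; -24600 + 3 = -24597
Quotient: -z^4 - 7z^3 - 49z^2 - 385z - 3075, Remainder: -24597


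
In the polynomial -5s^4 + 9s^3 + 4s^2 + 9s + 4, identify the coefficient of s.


Read off the coefficient of s: 9


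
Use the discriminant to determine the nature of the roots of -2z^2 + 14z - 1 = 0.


D = b^2 - 4ac = (14)^2 - 4(-2)(-1) = 196 - 8 = 188
Since D > 0: two distinct irrational roots


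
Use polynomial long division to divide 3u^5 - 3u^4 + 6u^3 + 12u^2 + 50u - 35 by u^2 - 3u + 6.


(3u^5 - 3u^4 + 6u^3 + 12u^2 + 50u - 35) / (u^2 - 3u + 6)
Step 1: 3u^3 * (u^2 - 3u + 6) = 3u^5 - 9u^4 + 18u^3; subtract.
Step 2: 6u^2 * (u^2 - 3u + 6) = 6u^4 - 18u^3 + 36u^2; subtract.
Step 3: 6u * (u^2 - 3u + 6) = 6u^3 - 18u^2 + 36u; subtract.
Step 4: -6 * (u^2 - 3u + 6) = -6u^2 + 18u - 36; subtract.
Quotient: 3u^3 + 6u^2 + 6u - 6, Remainder: -4u + 1


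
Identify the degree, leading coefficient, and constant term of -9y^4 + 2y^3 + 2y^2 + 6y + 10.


Highest power of y is 4, with coefficient -9. Constant term is 10.
Degree = 4, leading coefficient = -9, constant term = 10


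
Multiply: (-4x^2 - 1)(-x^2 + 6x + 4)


Distribute each term of the first polynomial:
  (-4x^2)(-x^2 + 6x + 4) = 4x^4 - 24x^3 - 16x^2
  (-1)(-x^2 + 6x + 4) = x^2 - 6x - 4
Sum: 4x^4 - 24x^3 - 15x^2 - 6x - 4


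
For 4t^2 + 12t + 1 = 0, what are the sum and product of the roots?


For at^2+bt+c=0: sum = -b/a, product = c/a.
a=4, b=12, c=1
Sum = -(12)/4 = -3
Product = (1)/4 = 1/4


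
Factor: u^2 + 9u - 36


Roots satisfy r1 + r2 = -b/a = -9 and r1*r2 = c/a = -36.
So r1 = -12, r2 = 3.
u^2 + 9u - 36 = (u - r1)(u - r2) = (u + 12)(u - 3)


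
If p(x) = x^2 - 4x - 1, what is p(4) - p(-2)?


p(4) = -1
p(-2) = 11
p(4) - p(-2) = -1 - 11 = -12


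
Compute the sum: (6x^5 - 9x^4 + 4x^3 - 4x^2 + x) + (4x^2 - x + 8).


Align terms by degree and add:
  6x^5 - 9x^4 + 4x^3 - 4x^2 + x
+ 4x^2 - x + 8
= 6x^5 - 9x^4 + 4x^3 + 8


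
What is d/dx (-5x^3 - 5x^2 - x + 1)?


Apply the power rule term by term:
  d/dx(-5x^3) = -15x^2
  d/dx(-5x^2) = -10x
  d/dx(-x) = -1
  d/dx(1) = 0
p'(x) = -15x^2 - 10x - 1


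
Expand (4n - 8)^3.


Expand (4n - 8)^3 by repeated multiplication:
  (4n - 8)^2 = 16n^2 - 64n + 64
= 64n^3 - 384n^2 + 768n - 512


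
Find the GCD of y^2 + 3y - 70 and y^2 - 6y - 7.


Factor each:
  y^2 + 3y - 70 = (y - 7)(y + 10)
  y^2 - 6y - 7 = (y - 7)(y + 1)
Common monic factor: y - 7


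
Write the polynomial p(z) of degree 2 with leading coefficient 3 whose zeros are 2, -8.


p(z) = 3(z - 2)(z + 8)
Expand: 3z^2 + 18z - 48


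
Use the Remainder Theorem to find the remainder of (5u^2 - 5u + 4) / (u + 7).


By the Remainder Theorem, the remainder equals p(-7):
  5*(-7)^2 = 245
  -5*(-7)^1 = 35
  constant: 4
Sum: 245 + 35 + 4 = 284


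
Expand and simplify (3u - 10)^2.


Expand (3u - 10)^2 by repeated multiplication:
= 9u^2 - 60u + 100


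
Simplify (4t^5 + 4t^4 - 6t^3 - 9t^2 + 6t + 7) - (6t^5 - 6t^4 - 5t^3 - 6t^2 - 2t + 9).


Distribute the minus sign:
  (4t^5 + 4t^4 - 6t^3 - 9t^2 + 6t + 7)
- (6t^5 - 6t^4 - 5t^3 - 6t^2 - 2t + 9)
Negate second polynomial: -6t^5 + 6t^4 + 5t^3 + 6t^2 + 2t - 9
Add: -2t^5 + 10t^4 - t^3 - 3t^2 + 8t - 2


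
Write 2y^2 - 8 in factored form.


Roots satisfy r1 + r2 = -b/a = 0 and r1*r2 = c/a = -4.
So r1 = -2, r2 = 2.
2y^2 - 8 = 2(y - r1)(y - r2) = 2(y + 2)(y - 2)


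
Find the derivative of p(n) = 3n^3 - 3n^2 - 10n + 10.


Apply the power rule term by term:
  d/dn(3n^3) = 9n^2
  d/dn(-3n^2) = -6n
  d/dn(-10n) = -10
  d/dn(10) = 0
p'(n) = 9n^2 - 6n - 10


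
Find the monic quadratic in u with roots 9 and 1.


p(u) = (u - 9)(u - 1)
Expand: u^2 - 10u + 9


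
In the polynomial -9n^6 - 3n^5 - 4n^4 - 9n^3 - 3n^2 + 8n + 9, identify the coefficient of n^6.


Read off the coefficient of n^6: -9


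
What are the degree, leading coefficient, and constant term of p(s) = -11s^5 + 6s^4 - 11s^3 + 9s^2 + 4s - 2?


Highest power of s is 5, with coefficient -11. Constant term is -2.
Degree = 5, leading coefficient = -11, constant term = -2


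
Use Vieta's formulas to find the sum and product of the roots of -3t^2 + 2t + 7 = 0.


For at^2+bt+c=0: sum = -b/a, product = c/a.
a=-3, b=2, c=7
Sum = -(2)/-3 = 2/3
Product = (7)/-3 = -7/3


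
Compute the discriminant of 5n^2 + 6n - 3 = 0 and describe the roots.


D = b^2 - 4ac = (6)^2 - 4(5)(-3) = 36 + 60 = 96
Since D > 0: two distinct irrational roots


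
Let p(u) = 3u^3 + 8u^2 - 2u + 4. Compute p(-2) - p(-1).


p(-2) = 16
p(-1) = 11
p(-2) - p(-1) = 16 - 11 = 5


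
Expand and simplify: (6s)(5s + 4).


Distribute each term of the first polynomial:
  (6s)(5s + 4) = 30s^2 + 24s
Sum: 30s^2 + 24s


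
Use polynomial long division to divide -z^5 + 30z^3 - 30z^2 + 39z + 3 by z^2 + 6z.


(-z^5 + 30z^3 - 30z^2 + 39z + 3) / (z^2 + 6z)
Step 1: -z^3 * (z^2 + 6z) = -z^5 - 6z^4; subtract.
Step 2: 6z^2 * (z^2 + 6z) = 6z^4 + 36z^3; subtract.
Step 3: -6z * (z^2 + 6z) = -6z^3 - 36z^2; subtract.
Step 4: 6 * (z^2 + 6z) = 6z^2 + 36z; subtract.
Quotient: -z^3 + 6z^2 - 6z + 6, Remainder: 3z + 3


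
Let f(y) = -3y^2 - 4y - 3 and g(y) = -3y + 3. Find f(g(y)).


Substitute g(y) into f:
f(g(y)) = -3*(-3y + 3)^2 + (-4)*(-3y + 3) + (-3)
(-3y + 3)^2 = 9y^2 - 18y + 9
Expand and combine: -27y^2 + 66y - 42


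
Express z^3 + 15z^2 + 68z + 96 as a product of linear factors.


Try integer roots (divisors of 96). z=-3: p(-3)=0.
Divide out (z + 3): quotient is z^2 + 12z + 32.
Factor the quadratic: (z + 8)(z + 4)
Result: (z + 3)(z + 8)(z + 4)


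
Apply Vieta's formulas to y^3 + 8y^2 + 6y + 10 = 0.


Monic cubic y^3+by^2+cy+d=0: sum=-b, pairwise sum=c, product=-d.
b=8, c=6, d=10
r1+r2+r3 = -8
r1r2+r1r3+r2r3 = 6
r1r2r3 = -10


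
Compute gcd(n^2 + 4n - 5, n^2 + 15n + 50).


Factor each:
  n^2 + 4n - 5 = (n + 5)(n - 1)
  n^2 + 15n + 50 = (n + 5)(n + 10)
Common monic factor: n + 5


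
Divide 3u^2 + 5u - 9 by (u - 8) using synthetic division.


Synthetic division with c = 8. Coefficients: 3, 5, -9
Bring down 3.
  3 * 8 = 24; 24 + 5 = 29
  29 * 8 = 232; 232 - 9 = 223
Quotient: 3u + 29, Remainder: 223


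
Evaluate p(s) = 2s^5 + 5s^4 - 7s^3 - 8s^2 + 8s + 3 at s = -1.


Using direct substitution:
  2 * (-1)^5 = -2
  5 * (-1)^4 = 5
  -7 * (-1)^3 = 7
  -8 * (-1)^2 = -8
  8 * (-1)^1 = -8
  constant: 3
Sum = -2 + 5 + 7 - 8 - 8 + 3 = -3


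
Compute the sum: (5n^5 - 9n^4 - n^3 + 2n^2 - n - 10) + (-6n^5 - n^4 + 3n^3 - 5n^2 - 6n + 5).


Align terms by degree and add:
  5n^5 - 9n^4 - n^3 + 2n^2 - n - 10
  -6n^5 - n^4 + 3n^3 - 5n^2 - 6n + 5
= -n^5 - 10n^4 + 2n^3 - 3n^2 - 7n - 5


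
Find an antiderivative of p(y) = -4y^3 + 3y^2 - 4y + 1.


Reverse power rule on each term:
  ∫ -4y^3 dy = -y^4
  ∫ 3y^2 dy = y^3
  ∫ -4y dy = -2y^2
  ∫ 1 dy = y
F(y) = -y^4 + y^3 - 2y^2 + y + C


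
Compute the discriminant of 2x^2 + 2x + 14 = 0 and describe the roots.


D = b^2 - 4ac = (2)^2 - 4(2)(14) = 4 - 112 = -108
Since D < 0: two complex conjugate roots (no real roots)


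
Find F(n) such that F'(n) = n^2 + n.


Reverse power rule on each term:
  ∫ n^2 dn = (1/3)n^3
  ∫ n dn = (1/2)n^2
F(n) = (1/3)n^3 + (1/2)n^2 + C


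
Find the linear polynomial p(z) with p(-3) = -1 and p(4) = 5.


p(z) = mz + b. Using p(-3)=-1, p(4)=5:
m = (-1 - 5)/(-3 - 4) = -6/-7 = 6/7
b = -1 - m*(-3) = -1 + 18/7 = 11/7
p(z) = (6/7)z + (11/7)


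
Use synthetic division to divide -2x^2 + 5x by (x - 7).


Synthetic division with c = 7. Coefficients: -2, 5, 0
Bring down -2.
  -2 * 7 = -14; -14 + 5 = -9
  -9 * 7 = -63; -63 + 0 = -63
Quotient: -2x - 9, Remainder: -63


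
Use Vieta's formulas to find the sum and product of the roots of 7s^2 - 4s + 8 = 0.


For as^2+bs+c=0: sum = -b/a, product = c/a.
a=7, b=-4, c=8
Sum = -(-4)/7 = 4/7
Product = (8)/7 = 8/7


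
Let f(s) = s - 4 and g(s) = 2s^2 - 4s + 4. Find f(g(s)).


Substitute g(s) into f:
f(g(s)) = 1*(2s^2 - 4s + 4) + (-4)
Expand and combine: 2s^2 - 4s


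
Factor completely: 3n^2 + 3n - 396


Roots satisfy r1 + r2 = -b/a = -1 and r1*r2 = c/a = -132.
So r1 = 11, r2 = -12.
3n^2 + 3n - 396 = 3(n - r1)(n - r2) = 3(n - 11)(n + 12)


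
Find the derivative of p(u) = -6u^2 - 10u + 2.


Apply the power rule term by term:
  d/du(-6u^2) = -12u
  d/du(-10u) = -10
  d/du(2) = 0
p'(u) = -12u - 10


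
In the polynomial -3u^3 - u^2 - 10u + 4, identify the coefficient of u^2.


Read off the coefficient of u^2: -1


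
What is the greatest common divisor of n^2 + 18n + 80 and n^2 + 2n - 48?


Factor each:
  n^2 + 18n + 80 = (n + 8)(n + 10)
  n^2 + 2n - 48 = (n + 8)(n - 6)
Common monic factor: n + 8


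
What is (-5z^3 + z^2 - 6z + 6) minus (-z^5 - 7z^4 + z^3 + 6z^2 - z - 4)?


Distribute the minus sign:
  (-5z^3 + z^2 - 6z + 6)
- (-z^5 - 7z^4 + z^3 + 6z^2 - z - 4)
Negate second polynomial: z^5 + 7z^4 - z^3 - 6z^2 + z + 4
Add: z^5 + 7z^4 - 6z^3 - 5z^2 - 5z + 10


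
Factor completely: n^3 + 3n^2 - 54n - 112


Try integer roots (divisors of -112). n=-8: p(-8)=0.
Divide out (n + 8): quotient is n^2 - 5n - 14.
Factor the quadratic: (n - 7)(n + 2)
Result: (n + 8)(n - 7)(n + 2)


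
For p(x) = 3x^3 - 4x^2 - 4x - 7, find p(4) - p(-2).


p(4) = 105
p(-2) = -39
p(4) - p(-2) = 105 + 39 = 144


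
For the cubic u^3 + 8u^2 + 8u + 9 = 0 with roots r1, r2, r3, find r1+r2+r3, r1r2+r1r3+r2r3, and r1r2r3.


Monic cubic u^3+bu^2+cu+d=0: sum=-b, pairwise sum=c, product=-d.
b=8, c=8, d=9
r1+r2+r3 = -8
r1r2+r1r3+r2r3 = 8
r1r2r3 = -9


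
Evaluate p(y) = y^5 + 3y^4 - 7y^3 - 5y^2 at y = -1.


Using direct substitution:
  1 * (-1)^5 = -1
  3 * (-1)^4 = 3
  -7 * (-1)^3 = 7
  -5 * (-1)^2 = -5
  0 * (-1)^1 = 0
  constant: 0
Sum = -1 + 3 + 7 - 5 + 0 + 0 = 4


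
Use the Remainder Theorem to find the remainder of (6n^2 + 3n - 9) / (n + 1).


By the Remainder Theorem, the remainder equals p(-1):
  6*(-1)^2 = 6
  3*(-1)^1 = -3
  constant: -9
Sum: 6 - 3 - 9 = -6


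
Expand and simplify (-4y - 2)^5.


Expand (-4y - 2)^5 by repeated multiplication:
  (-4y - 2)^2 = 16y^2 + 16y + 4
  (-4y - 2)^3 = -64y^3 - 96y^2 - 48y - 8
  (-4y - 2)^4 = 256y^4 + 512y^3 + 384y^2 + 128y + 16
= -1024y^5 - 2560y^4 - 2560y^3 - 1280y^2 - 320y - 32


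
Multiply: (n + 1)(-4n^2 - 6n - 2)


Distribute each term of the first polynomial:
  (n)(-4n^2 - 6n - 2) = -4n^3 - 6n^2 - 2n
  (1)(-4n^2 - 6n - 2) = -4n^2 - 6n - 2
Sum: -4n^3 - 10n^2 - 8n - 2


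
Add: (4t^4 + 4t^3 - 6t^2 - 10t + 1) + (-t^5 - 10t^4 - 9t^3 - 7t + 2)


Align terms by degree and add:
  4t^4 + 4t^3 - 6t^2 - 10t + 1
  -t^5 - 10t^4 - 9t^3 - 7t + 2
= -t^5 - 6t^4 - 5t^3 - 6t^2 - 17t + 3


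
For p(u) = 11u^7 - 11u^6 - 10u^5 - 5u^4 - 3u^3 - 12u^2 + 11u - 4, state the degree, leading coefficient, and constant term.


Highest power of u is 7, with coefficient 11. Constant term is -4.
Degree = 7, leading coefficient = 11, constant term = -4


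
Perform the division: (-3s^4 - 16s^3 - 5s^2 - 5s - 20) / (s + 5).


(-3s^4 - 16s^3 - 5s^2 - 5s - 20) / (s + 5)
Step 1: -3s^3 * (s + 5) = -3s^4 - 15s^3; subtract.
Step 2: -s^2 * (s + 5) = -s^3 - 5s^2; subtract.
Step 3: 0 * (s + 5) = 0; subtract.
Step 4: -5 * (s + 5) = -5s - 25; subtract.
Quotient: -3s^3 - s^2 - 5, Remainder: 5


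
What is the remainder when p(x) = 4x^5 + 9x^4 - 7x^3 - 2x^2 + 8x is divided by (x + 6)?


By the Remainder Theorem, the remainder equals p(-6):
  4*(-6)^5 = -31104
  9*(-6)^4 = 11664
  -7*(-6)^3 = 1512
  -2*(-6)^2 = -72
  8*(-6)^1 = -48
  constant: 0
Sum: -31104 + 11664 + 1512 - 72 - 48 + 0 = -18048


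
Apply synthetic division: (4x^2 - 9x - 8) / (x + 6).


Synthetic division with c = -6. Coefficients: 4, -9, -8
Bring down 4.
  4 * -6 = -24; -24 - 9 = -33
  -33 * -6 = 198; 198 - 8 = 190
Quotient: 4x - 33, Remainder: 190


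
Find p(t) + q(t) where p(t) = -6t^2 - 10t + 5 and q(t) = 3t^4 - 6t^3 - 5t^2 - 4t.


Align terms by degree and add:
  -6t^2 - 10t + 5
+ 3t^4 - 6t^3 - 5t^2 - 4t
= 3t^4 - 6t^3 - 11t^2 - 14t + 5


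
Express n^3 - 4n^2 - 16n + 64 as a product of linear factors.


Try integer roots (divisors of 64). n=-4: p(-4)=0.
Divide out (n + 4): quotient is n^2 - 8n + 16.
Factor the quadratic: (n - 4)(n - 4)
Result: (n + 4)(n - 4)(n - 4)


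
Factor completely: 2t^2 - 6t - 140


Roots satisfy r1 + r2 = -b/a = 3 and r1*r2 = c/a = -70.
So r1 = 10, r2 = -7.
2t^2 - 6t - 140 = 2(t - r1)(t - r2) = 2(t - 10)(t + 7)


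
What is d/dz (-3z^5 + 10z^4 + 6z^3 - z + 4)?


Apply the power rule term by term:
  d/dz(-3z^5) = -15z^4
  d/dz(10z^4) = 40z^3
  d/dz(6z^3) = 18z^2
  d/dz(-z) = -1
  d/dz(4) = 0
p'(z) = -15z^4 + 40z^3 + 18z^2 - 1


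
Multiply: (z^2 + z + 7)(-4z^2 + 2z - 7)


Distribute each term of the first polynomial:
  (z^2)(-4z^2 + 2z - 7) = -4z^4 + 2z^3 - 7z^2
  (z)(-4z^2 + 2z - 7) = -4z^3 + 2z^2 - 7z
  (7)(-4z^2 + 2z - 7) = -28z^2 + 14z - 49
Sum: -4z^4 - 2z^3 - 33z^2 + 7z - 49


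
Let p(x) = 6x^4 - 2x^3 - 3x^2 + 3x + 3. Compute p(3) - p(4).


p(3) = 417
p(4) = 1375
p(3) - p(4) = 417 - 1375 = -958


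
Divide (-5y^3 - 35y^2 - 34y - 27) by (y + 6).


(-5y^3 - 35y^2 - 34y - 27) / (y + 6)
Step 1: -5y^2 * (y + 6) = -5y^3 - 30y^2; subtract.
Step 2: -5y * (y + 6) = -5y^2 - 30y; subtract.
Step 3: -4 * (y + 6) = -4y - 24; subtract.
Quotient: -5y^2 - 5y - 4, Remainder: -3


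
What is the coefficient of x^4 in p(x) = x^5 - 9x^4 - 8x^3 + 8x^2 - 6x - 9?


Read off the coefficient of x^4: -9


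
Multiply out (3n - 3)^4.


Expand (3n - 3)^4 by repeated multiplication:
  (3n - 3)^2 = 9n^2 - 18n + 9
  (3n - 3)^3 = 27n^3 - 81n^2 + 81n - 27
= 81n^4 - 324n^3 + 486n^2 - 324n + 81


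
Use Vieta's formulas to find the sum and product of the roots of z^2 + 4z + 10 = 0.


For az^2+bz+c=0: sum = -b/a, product = c/a.
a=1, b=4, c=10
Sum = -(4)/1 = -4
Product = (10)/1 = 10


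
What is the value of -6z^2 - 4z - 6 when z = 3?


Using direct substitution:
  -6 * (3)^2 = -54
  -4 * (3)^1 = -12
  constant: -6
Sum = -54 - 12 - 6 = -72


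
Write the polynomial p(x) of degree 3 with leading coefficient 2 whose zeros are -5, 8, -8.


p(x) = 2(x + 5)(x - 8)(x + 8)
Expand: 2x^3 + 10x^2 - 128x - 640


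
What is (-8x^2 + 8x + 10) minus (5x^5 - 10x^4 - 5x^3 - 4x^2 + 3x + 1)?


Distribute the minus sign:
  (-8x^2 + 8x + 10)
- (5x^5 - 10x^4 - 5x^3 - 4x^2 + 3x + 1)
Negate second polynomial: -5x^5 + 10x^4 + 5x^3 + 4x^2 - 3x - 1
Add: -5x^5 + 10x^4 + 5x^3 - 4x^2 + 5x + 9


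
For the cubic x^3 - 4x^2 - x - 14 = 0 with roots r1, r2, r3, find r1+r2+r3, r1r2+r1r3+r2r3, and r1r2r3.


Monic cubic x^3+bx^2+cx+d=0: sum=-b, pairwise sum=c, product=-d.
b=-4, c=-1, d=-14
r1+r2+r3 = 4
r1r2+r1r3+r2r3 = -1
r1r2r3 = 14


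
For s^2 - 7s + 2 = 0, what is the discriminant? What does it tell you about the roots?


D = b^2 - 4ac = (-7)^2 - 4(1)(2) = 49 - 8 = 41
Since D > 0: two distinct irrational roots


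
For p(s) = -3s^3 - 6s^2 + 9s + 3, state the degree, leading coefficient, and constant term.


Highest power of s is 3, with coefficient -3. Constant term is 3.
Degree = 3, leading coefficient = -3, constant term = 3


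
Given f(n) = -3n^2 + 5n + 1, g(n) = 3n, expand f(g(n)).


Substitute g(n) into f:
f(g(n)) = -3*(3n)^2 + 5*(3n) + 1
(3n)^2 = 9n^2
Expand and combine: -27n^2 + 15n + 1


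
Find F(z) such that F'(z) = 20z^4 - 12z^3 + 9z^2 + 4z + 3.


Reverse power rule on each term:
  ∫ 20z^4 dz = 4z^5
  ∫ -12z^3 dz = -3z^4
  ∫ 9z^2 dz = 3z^3
  ∫ 4z dz = 2z^2
  ∫ 3 dz = 3z
F(z) = 4z^5 - 3z^4 + 3z^3 + 2z^2 + 3z + C


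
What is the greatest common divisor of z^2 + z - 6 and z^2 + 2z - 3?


Factor each:
  z^2 + z - 6 = (z + 3)(z - 2)
  z^2 + 2z - 3 = (z + 3)(z - 1)
Common monic factor: z + 3


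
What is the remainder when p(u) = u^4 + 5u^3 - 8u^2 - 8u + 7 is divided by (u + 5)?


By the Remainder Theorem, the remainder equals p(-5):
  1*(-5)^4 = 625
  5*(-5)^3 = -625
  -8*(-5)^2 = -200
  -8*(-5)^1 = 40
  constant: 7
Sum: 625 - 625 - 200 + 40 + 7 = -153


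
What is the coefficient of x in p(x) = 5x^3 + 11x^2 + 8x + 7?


Read off the coefficient of x: 8


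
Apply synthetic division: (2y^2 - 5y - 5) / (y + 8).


Synthetic division with c = -8. Coefficients: 2, -5, -5
Bring down 2.
  2 * -8 = -16; -16 - 5 = -21
  -21 * -8 = 168; 168 - 5 = 163
Quotient: 2y - 21, Remainder: 163


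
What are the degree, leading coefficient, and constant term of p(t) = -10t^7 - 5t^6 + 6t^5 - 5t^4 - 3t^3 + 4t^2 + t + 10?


Highest power of t is 7, with coefficient -10. Constant term is 10.
Degree = 7, leading coefficient = -10, constant term = 10


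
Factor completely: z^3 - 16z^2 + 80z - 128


Try integer roots (divisors of -128). z=4: p(4)=0.
Divide out (z - 4): quotient is z^2 - 12z + 32.
Factor the quadratic: (z - 8)(z - 4)
Result: (z - 4)(z - 8)(z - 4)


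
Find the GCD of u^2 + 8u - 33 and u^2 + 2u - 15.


Factor each:
  u^2 + 8u - 33 = (u - 3)(u + 11)
  u^2 + 2u - 15 = (u - 3)(u + 5)
Common monic factor: u - 3


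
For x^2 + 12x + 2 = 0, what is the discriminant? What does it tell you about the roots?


D = b^2 - 4ac = (12)^2 - 4(1)(2) = 144 - 8 = 136
Since D > 0: two distinct irrational roots


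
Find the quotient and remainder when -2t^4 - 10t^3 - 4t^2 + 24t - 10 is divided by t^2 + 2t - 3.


(-2t^4 - 10t^3 - 4t^2 + 24t - 10) / (t^2 + 2t - 3)
Step 1: -2t^2 * (t^2 + 2t - 3) = -2t^4 - 4t^3 + 6t^2; subtract.
Step 2: -6t * (t^2 + 2t - 3) = -6t^3 - 12t^2 + 18t; subtract.
Step 3: 2 * (t^2 + 2t - 3) = 2t^2 + 4t - 6; subtract.
Quotient: -2t^2 - 6t + 2, Remainder: 2t - 4


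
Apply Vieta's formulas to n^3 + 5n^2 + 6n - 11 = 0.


Monic cubic n^3+bn^2+cn+d=0: sum=-b, pairwise sum=c, product=-d.
b=5, c=6, d=-11
r1+r2+r3 = -5
r1r2+r1r3+r2r3 = 6
r1r2r3 = 11


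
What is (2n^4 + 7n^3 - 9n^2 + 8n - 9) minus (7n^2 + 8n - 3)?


Distribute the minus sign:
  (2n^4 + 7n^3 - 9n^2 + 8n - 9)
- (7n^2 + 8n - 3)
Negate second polynomial: -7n^2 - 8n + 3
Add: 2n^4 + 7n^3 - 16n^2 - 6


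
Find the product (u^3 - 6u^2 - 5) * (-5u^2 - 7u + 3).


Distribute each term of the first polynomial:
  (u^3)(-5u^2 - 7u + 3) = -5u^5 - 7u^4 + 3u^3
  (-6u^2)(-5u^2 - 7u + 3) = 30u^4 + 42u^3 - 18u^2
  (-5)(-5u^2 - 7u + 3) = 25u^2 + 35u - 15
Sum: -5u^5 + 23u^4 + 45u^3 + 7u^2 + 35u - 15


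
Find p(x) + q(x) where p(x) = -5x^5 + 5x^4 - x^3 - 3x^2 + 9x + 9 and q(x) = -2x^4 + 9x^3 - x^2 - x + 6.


Align terms by degree and add:
  -5x^5 + 5x^4 - x^3 - 3x^2 + 9x + 9
  -2x^4 + 9x^3 - x^2 - x + 6
= -5x^5 + 3x^4 + 8x^3 - 4x^2 + 8x + 15


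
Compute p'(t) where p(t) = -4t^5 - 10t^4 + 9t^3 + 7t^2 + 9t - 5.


Apply the power rule term by term:
  d/dt(-4t^5) = -20t^4
  d/dt(-10t^4) = -40t^3
  d/dt(9t^3) = 27t^2
  d/dt(7t^2) = 14t
  d/dt(9t) = 9
  d/dt(-5) = 0
p'(t) = -20t^4 - 40t^3 + 27t^2 + 14t + 9


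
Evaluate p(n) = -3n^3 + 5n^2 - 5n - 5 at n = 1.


Using direct substitution:
  -3 * (1)^3 = -3
  5 * (1)^2 = 5
  -5 * (1)^1 = -5
  constant: -5
Sum = -3 + 5 - 5 - 5 = -8


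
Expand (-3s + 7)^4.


Expand (-3s + 7)^4 by repeated multiplication:
  (-3s + 7)^2 = 9s^2 - 42s + 49
  (-3s + 7)^3 = -27s^3 + 189s^2 - 441s + 343
= 81s^4 - 756s^3 + 2646s^2 - 4116s + 2401


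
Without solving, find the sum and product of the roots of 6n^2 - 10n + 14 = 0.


For an^2+bn+c=0: sum = -b/a, product = c/a.
a=6, b=-10, c=14
Sum = -(-10)/6 = 5/3
Product = (14)/6 = 7/3


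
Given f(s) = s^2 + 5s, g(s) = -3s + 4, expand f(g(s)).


Substitute g(s) into f:
f(g(s)) = 1*(-3s + 4)^2 + 5*(-3s + 4)
(-3s + 4)^2 = 9s^2 - 24s + 16
Expand and combine: 9s^2 - 39s + 36


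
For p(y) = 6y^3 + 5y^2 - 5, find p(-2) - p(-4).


p(-2) = -33
p(-4) = -309
p(-2) - p(-4) = -33 + 309 = 276


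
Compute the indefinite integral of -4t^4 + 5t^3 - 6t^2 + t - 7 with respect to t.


Reverse power rule on each term:
  ∫ -4t^4 dt = -(4/5)t^5
  ∫ 5t^3 dt = (5/4)t^4
  ∫ -6t^2 dt = -2t^3
  ∫ t dt = (1/2)t^2
  ∫ -7 dt = -7t
F(t) = -(4/5)t^5 + (5/4)t^4 - 2t^3 + (1/2)t^2 - 7t + C


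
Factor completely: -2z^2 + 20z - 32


Roots satisfy r1 + r2 = -b/a = 10 and r1*r2 = c/a = 16.
So r1 = 8, r2 = 2.
-2z^2 + 20z - 32 = -2(z - r1)(z - r2) = -2(z - 8)(z - 2)


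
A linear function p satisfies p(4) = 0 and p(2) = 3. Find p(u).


p(u) = mu + b. Using p(4)=0, p(2)=3:
m = (0 - 3)/(4 - 2) = -3/2 = -3/2
b = 0 - m*(4) = 0 + 6 = 6
p(u) = -(3/2)u + 6


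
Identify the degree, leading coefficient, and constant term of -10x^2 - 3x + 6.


Highest power of x is 2, with coefficient -10. Constant term is 6.
Degree = 2, leading coefficient = -10, constant term = 6


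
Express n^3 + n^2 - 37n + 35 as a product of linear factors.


Try integer roots (divisors of 35). n=1: p(1)=0.
Divide out (n - 1): quotient is n^2 + 2n - 35.
Factor the quadratic: (n - 5)(n + 7)
Result: (n - 1)(n - 5)(n + 7)


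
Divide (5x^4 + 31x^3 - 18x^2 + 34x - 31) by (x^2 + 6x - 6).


(5x^4 + 31x^3 - 18x^2 + 34x - 31) / (x^2 + 6x - 6)
Step 1: 5x^2 * (x^2 + 6x - 6) = 5x^4 + 30x^3 - 30x^2; subtract.
Step 2: x * (x^2 + 6x - 6) = x^3 + 6x^2 - 6x; subtract.
Step 3: 6 * (x^2 + 6x - 6) = 6x^2 + 36x - 36; subtract.
Quotient: 5x^2 + x + 6, Remainder: 4x + 5


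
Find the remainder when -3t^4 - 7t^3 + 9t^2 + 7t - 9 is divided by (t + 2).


By the Remainder Theorem, the remainder equals p(-2):
  -3*(-2)^4 = -48
  -7*(-2)^3 = 56
  9*(-2)^2 = 36
  7*(-2)^1 = -14
  constant: -9
Sum: -48 + 56 + 36 - 14 - 9 = 21


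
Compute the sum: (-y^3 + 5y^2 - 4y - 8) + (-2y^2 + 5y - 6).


Align terms by degree and add:
  -y^3 + 5y^2 - 4y - 8
  -2y^2 + 5y - 6
= -y^3 + 3y^2 + y - 14


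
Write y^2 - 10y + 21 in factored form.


Roots satisfy r1 + r2 = -b/a = 10 and r1*r2 = c/a = 21.
So r1 = 3, r2 = 7.
y^2 - 10y + 21 = (y - r1)(y - r2) = (y - 3)(y - 7)


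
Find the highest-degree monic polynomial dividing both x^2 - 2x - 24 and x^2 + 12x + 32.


Factor each:
  x^2 - 2x - 24 = (x + 4)(x - 6)
  x^2 + 12x + 32 = (x + 4)(x + 8)
Common monic factor: x + 4


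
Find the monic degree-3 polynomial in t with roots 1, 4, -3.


p(t) = (t - 1)(t - 4)(t + 3)
Expand: t^3 - 2t^2 - 11t + 12


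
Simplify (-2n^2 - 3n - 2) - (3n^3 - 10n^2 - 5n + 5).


Distribute the minus sign:
  (-2n^2 - 3n - 2)
- (3n^3 - 10n^2 - 5n + 5)
Negate second polynomial: -3n^3 + 10n^2 + 5n - 5
Add: -3n^3 + 8n^2 + 2n - 7


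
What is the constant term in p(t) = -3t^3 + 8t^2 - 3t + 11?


Read off the constant term: 11


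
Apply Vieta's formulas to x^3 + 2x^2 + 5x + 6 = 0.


Monic cubic x^3+bx^2+cx+d=0: sum=-b, pairwise sum=c, product=-d.
b=2, c=5, d=6
r1+r2+r3 = -2
r1r2+r1r3+r2r3 = 5
r1r2r3 = -6


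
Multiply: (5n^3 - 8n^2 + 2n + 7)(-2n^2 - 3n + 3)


Distribute each term of the first polynomial:
  (5n^3)(-2n^2 - 3n + 3) = -10n^5 - 15n^4 + 15n^3
  (-8n^2)(-2n^2 - 3n + 3) = 16n^4 + 24n^3 - 24n^2
  (2n)(-2n^2 - 3n + 3) = -4n^3 - 6n^2 + 6n
  (7)(-2n^2 - 3n + 3) = -14n^2 - 21n + 21
Sum: -10n^5 + n^4 + 35n^3 - 44n^2 - 15n + 21


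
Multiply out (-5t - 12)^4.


Expand (-5t - 12)^4 by repeated multiplication:
  (-5t - 12)^2 = 25t^2 + 120t + 144
  (-5t - 12)^3 = -125t^3 - 900t^2 - 2160t - 1728
= 625t^4 + 6000t^3 + 21600t^2 + 34560t + 20736


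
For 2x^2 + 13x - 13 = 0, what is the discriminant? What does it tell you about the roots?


D = b^2 - 4ac = (13)^2 - 4(2)(-13) = 169 + 104 = 273
Since D > 0: two distinct irrational roots


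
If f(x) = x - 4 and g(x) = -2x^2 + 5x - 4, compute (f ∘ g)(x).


Substitute g(x) into f:
f(g(x)) = 1*(-2x^2 + 5x - 4) + (-4)
Expand and combine: -2x^2 + 5x - 8


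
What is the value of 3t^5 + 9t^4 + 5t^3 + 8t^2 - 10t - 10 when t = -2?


Using direct substitution:
  3 * (-2)^5 = -96
  9 * (-2)^4 = 144
  5 * (-2)^3 = -40
  8 * (-2)^2 = 32
  -10 * (-2)^1 = 20
  constant: -10
Sum = -96 + 144 - 40 + 32 + 20 - 10 = 50


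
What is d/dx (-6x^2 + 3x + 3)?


Apply the power rule term by term:
  d/dx(-6x^2) = -12x
  d/dx(3x) = 3
  d/dx(3) = 0
p'(x) = -12x + 3


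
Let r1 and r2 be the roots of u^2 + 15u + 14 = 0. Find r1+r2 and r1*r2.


For au^2+bu+c=0: sum = -b/a, product = c/a.
a=1, b=15, c=14
Sum = -(15)/1 = -15
Product = (14)/1 = 14


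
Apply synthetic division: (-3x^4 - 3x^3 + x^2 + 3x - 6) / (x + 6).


Synthetic division with c = -6. Coefficients: -3, -3, 1, 3, -6
Bring down -3.
  -3 * -6 = 18; 18 - 3 = 15
  15 * -6 = -90; -90 + 1 = -89
  -89 * -6 = 534; 534 + 3 = 537
  537 * -6 = -3222; -3222 - 6 = -3228
Quotient: -3x^3 + 15x^2 - 89x + 537, Remainder: -3228


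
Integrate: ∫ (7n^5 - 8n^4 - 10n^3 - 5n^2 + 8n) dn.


Reverse power rule on each term:
  ∫ 7n^5 dn = (7/6)n^6
  ∫ -8n^4 dn = -(8/5)n^5
  ∫ -10n^3 dn = -(5/2)n^4
  ∫ -5n^2 dn = -(5/3)n^3
  ∫ 8n dn = 4n^2
F(n) = (7/6)n^6 - (8/5)n^5 - (5/2)n^4 - (5/3)n^3 + 4n^2 + C


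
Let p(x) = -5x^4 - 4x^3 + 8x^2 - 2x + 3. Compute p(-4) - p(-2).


p(-4) = -885
p(-2) = -9
p(-4) - p(-2) = -885 + 9 = -876


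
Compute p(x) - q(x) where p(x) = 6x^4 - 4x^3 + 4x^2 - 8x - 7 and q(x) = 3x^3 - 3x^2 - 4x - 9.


Distribute the minus sign:
  (6x^4 - 4x^3 + 4x^2 - 8x - 7)
- (3x^3 - 3x^2 - 4x - 9)
Negate second polynomial: -3x^3 + 3x^2 + 4x + 9
Add: 6x^4 - 7x^3 + 7x^2 - 4x + 2


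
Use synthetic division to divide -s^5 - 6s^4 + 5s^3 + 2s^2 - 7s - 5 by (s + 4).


Synthetic division with c = -4. Coefficients: -1, -6, 5, 2, -7, -5
Bring down -1.
  -1 * -4 = 4; 4 - 6 = -2
  -2 * -4 = 8; 8 + 5 = 13
  13 * -4 = -52; -52 + 2 = -50
  -50 * -4 = 200; 200 - 7 = 193
  193 * -4 = -772; -772 - 5 = -777
Quotient: -s^4 - 2s^3 + 13s^2 - 50s + 193, Remainder: -777


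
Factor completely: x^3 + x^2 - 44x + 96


Try integer roots (divisors of 96). x=-8: p(-8)=0.
Divide out (x + 8): quotient is x^2 - 7x + 12.
Factor the quadratic: (x - 3)(x - 4)
Result: (x + 8)(x - 3)(x - 4)


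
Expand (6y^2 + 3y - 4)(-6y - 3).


Distribute each term of the first polynomial:
  (6y^2)(-6y - 3) = -36y^3 - 18y^2
  (3y)(-6y - 3) = -18y^2 - 9y
  (-4)(-6y - 3) = 24y + 12
Sum: -36y^3 - 36y^2 + 15y + 12


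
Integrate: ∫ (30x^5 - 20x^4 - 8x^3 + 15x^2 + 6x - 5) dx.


Reverse power rule on each term:
  ∫ 30x^5 dx = 5x^6
  ∫ -20x^4 dx = -4x^5
  ∫ -8x^3 dx = -2x^4
  ∫ 15x^2 dx = 5x^3
  ∫ 6x dx = 3x^2
  ∫ -5 dx = -5x
F(x) = 5x^6 - 4x^5 - 2x^4 + 5x^3 + 3x^2 - 5x + C


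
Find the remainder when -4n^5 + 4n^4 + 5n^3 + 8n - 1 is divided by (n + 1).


By the Remainder Theorem, the remainder equals p(-1):
  -4*(-1)^5 = 4
  4*(-1)^4 = 4
  5*(-1)^3 = -5
  0*(-1)^2 = 0
  8*(-1)^1 = -8
  constant: -1
Sum: 4 + 4 - 5 + 0 - 8 - 1 = -6


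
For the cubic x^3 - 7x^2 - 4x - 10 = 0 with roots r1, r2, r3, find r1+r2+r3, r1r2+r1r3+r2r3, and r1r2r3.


Monic cubic x^3+bx^2+cx+d=0: sum=-b, pairwise sum=c, product=-d.
b=-7, c=-4, d=-10
r1+r2+r3 = 7
r1r2+r1r3+r2r3 = -4
r1r2r3 = 10


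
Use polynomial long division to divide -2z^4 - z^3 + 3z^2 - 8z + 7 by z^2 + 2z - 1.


(-2z^4 - z^3 + 3z^2 - 8z + 7) / (z^2 + 2z - 1)
Step 1: -2z^2 * (z^2 + 2z - 1) = -2z^4 - 4z^3 + 2z^2; subtract.
Step 2: 3z * (z^2 + 2z - 1) = 3z^3 + 6z^2 - 3z; subtract.
Step 3: -5 * (z^2 + 2z - 1) = -5z^2 - 10z + 5; subtract.
Quotient: -2z^2 + 3z - 5, Remainder: 5z + 2


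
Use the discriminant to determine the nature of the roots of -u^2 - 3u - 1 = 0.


D = b^2 - 4ac = (-3)^2 - 4(-1)(-1) = 9 - 4 = 5
Since D > 0: two distinct irrational roots


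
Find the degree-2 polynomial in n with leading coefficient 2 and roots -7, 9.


p(n) = 2(n + 7)(n - 9)
Expand: 2n^2 - 4n - 126


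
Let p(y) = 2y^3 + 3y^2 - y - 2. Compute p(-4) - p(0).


p(-4) = -78
p(0) = -2
p(-4) - p(0) = -78 + 2 = -76


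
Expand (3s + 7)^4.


Expand (3s + 7)^4 by repeated multiplication:
  (3s + 7)^2 = 9s^2 + 42s + 49
  (3s + 7)^3 = 27s^3 + 189s^2 + 441s + 343
= 81s^4 + 756s^3 + 2646s^2 + 4116s + 2401


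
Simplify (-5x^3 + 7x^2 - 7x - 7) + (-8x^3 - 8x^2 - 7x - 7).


Align terms by degree and add:
  -5x^3 + 7x^2 - 7x - 7
  -8x^3 - 8x^2 - 7x - 7
= -13x^3 - x^2 - 14x - 14


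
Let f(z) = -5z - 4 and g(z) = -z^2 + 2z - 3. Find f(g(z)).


Substitute g(z) into f:
f(g(z)) = -5*(-z^2 + 2z - 3) + (-4)
Expand and combine: 5z^2 - 10z + 11


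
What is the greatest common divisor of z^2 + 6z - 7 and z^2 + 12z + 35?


Factor each:
  z^2 + 6z - 7 = (z + 7)(z - 1)
  z^2 + 12z + 35 = (z + 7)(z + 5)
Common monic factor: z + 7


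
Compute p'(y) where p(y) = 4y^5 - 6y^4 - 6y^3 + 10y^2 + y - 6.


Apply the power rule term by term:
  d/dy(4y^5) = 20y^4
  d/dy(-6y^4) = -24y^3
  d/dy(-6y^3) = -18y^2
  d/dy(10y^2) = 20y
  d/dy(y) = 1
  d/dy(-6) = 0
p'(y) = 20y^4 - 24y^3 - 18y^2 + 20y + 1


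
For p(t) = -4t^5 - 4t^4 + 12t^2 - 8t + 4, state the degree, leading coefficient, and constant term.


Highest power of t is 5, with coefficient -4. Constant term is 4.
Degree = 5, leading coefficient = -4, constant term = 4


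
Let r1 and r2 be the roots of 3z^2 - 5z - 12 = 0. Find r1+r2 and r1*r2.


For az^2+bz+c=0: sum = -b/a, product = c/a.
a=3, b=-5, c=-12
Sum = -(-5)/3 = 5/3
Product = (-12)/3 = -4


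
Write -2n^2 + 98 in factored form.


Roots satisfy r1 + r2 = -b/a = 0 and r1*r2 = c/a = -49.
So r1 = -7, r2 = 7.
-2n^2 + 98 = -2(n - r1)(n - r2) = -2(n + 7)(n - 7)


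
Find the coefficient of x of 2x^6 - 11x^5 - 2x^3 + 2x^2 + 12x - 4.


Read off the coefficient of x: 12


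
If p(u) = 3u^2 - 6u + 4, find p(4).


Using direct substitution:
  3 * (4)^2 = 48
  -6 * (4)^1 = -24
  constant: 4
Sum = 48 - 24 + 4 = 28


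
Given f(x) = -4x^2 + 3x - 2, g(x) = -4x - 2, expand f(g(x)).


Substitute g(x) into f:
f(g(x)) = -4*(-4x - 2)^2 + 3*(-4x - 2) + (-2)
(-4x - 2)^2 = 16x^2 + 16x + 4
Expand and combine: -64x^2 - 76x - 24


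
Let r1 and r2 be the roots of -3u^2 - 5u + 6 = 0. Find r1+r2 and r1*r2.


For au^2+bu+c=0: sum = -b/a, product = c/a.
a=-3, b=-5, c=6
Sum = -(-5)/-3 = -5/3
Product = (6)/-3 = -2


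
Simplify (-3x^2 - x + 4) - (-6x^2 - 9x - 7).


Distribute the minus sign:
  (-3x^2 - x + 4)
- (-6x^2 - 9x - 7)
Negate second polynomial: 6x^2 + 9x + 7
Add: 3x^2 + 8x + 11


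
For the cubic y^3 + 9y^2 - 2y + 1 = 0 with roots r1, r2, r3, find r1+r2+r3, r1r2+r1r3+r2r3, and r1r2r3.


Monic cubic y^3+by^2+cy+d=0: sum=-b, pairwise sum=c, product=-d.
b=9, c=-2, d=1
r1+r2+r3 = -9
r1r2+r1r3+r2r3 = -2
r1r2r3 = -1


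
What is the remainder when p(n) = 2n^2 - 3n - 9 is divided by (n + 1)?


By the Remainder Theorem, the remainder equals p(-1):
  2*(-1)^2 = 2
  -3*(-1)^1 = 3
  constant: -9
Sum: 2 + 3 - 9 = -4


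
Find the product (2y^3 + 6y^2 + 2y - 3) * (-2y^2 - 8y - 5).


Distribute each term of the first polynomial:
  (2y^3)(-2y^2 - 8y - 5) = -4y^5 - 16y^4 - 10y^3
  (6y^2)(-2y^2 - 8y - 5) = -12y^4 - 48y^3 - 30y^2
  (2y)(-2y^2 - 8y - 5) = -4y^3 - 16y^2 - 10y
  (-3)(-2y^2 - 8y - 5) = 6y^2 + 24y + 15
Sum: -4y^5 - 28y^4 - 62y^3 - 40y^2 + 14y + 15


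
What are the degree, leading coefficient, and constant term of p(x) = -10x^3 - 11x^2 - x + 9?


Highest power of x is 3, with coefficient -10. Constant term is 9.
Degree = 3, leading coefficient = -10, constant term = 9


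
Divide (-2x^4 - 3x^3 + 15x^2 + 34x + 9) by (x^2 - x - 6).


(-2x^4 - 3x^3 + 15x^2 + 34x + 9) / (x^2 - x - 6)
Step 1: -2x^2 * (x^2 - x - 6) = -2x^4 + 2x^3 + 12x^2; subtract.
Step 2: -5x * (x^2 - x - 6) = -5x^3 + 5x^2 + 30x; subtract.
Step 3: -2 * (x^2 - x - 6) = -2x^2 + 2x + 12; subtract.
Quotient: -2x^2 - 5x - 2, Remainder: 2x - 3


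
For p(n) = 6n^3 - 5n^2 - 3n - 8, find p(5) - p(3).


p(5) = 602
p(3) = 100
p(5) - p(3) = 602 - 100 = 502


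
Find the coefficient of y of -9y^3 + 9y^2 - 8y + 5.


Read off the coefficient of y: -8


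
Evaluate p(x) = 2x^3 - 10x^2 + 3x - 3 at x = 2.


Using direct substitution:
  2 * (2)^3 = 16
  -10 * (2)^2 = -40
  3 * (2)^1 = 6
  constant: -3
Sum = 16 - 40 + 6 - 3 = -21


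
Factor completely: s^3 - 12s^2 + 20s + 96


Try integer roots (divisors of 96). s=-2: p(-2)=0.
Divide out (s + 2): quotient is s^2 - 14s + 48.
Factor the quadratic: (s - 8)(s - 6)
Result: (s + 2)(s - 8)(s - 6)


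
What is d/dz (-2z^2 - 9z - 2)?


Apply the power rule term by term:
  d/dz(-2z^2) = -4z
  d/dz(-9z) = -9
  d/dz(-2) = 0
p'(z) = -4z - 9


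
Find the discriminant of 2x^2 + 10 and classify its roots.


D = b^2 - 4ac = (0)^2 - 4(2)(10) = 0 - 80 = -80
Since D < 0: two complex conjugate roots (no real roots)


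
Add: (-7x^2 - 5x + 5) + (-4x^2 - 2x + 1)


Align terms by degree and add:
  -7x^2 - 5x + 5
  -4x^2 - 2x + 1
= -11x^2 - 7x + 6


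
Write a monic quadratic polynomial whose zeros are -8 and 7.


p(z) = (z + 8)(z - 7)
Expand: z^2 + z - 56


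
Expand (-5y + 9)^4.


Expand (-5y + 9)^4 by repeated multiplication:
  (-5y + 9)^2 = 25y^2 - 90y + 81
  (-5y + 9)^3 = -125y^3 + 675y^2 - 1215y + 729
= 625y^4 - 4500y^3 + 12150y^2 - 14580y + 6561


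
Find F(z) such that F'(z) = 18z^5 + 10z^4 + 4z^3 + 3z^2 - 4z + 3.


Reverse power rule on each term:
  ∫ 18z^5 dz = 3z^6
  ∫ 10z^4 dz = 2z^5
  ∫ 4z^3 dz = z^4
  ∫ 3z^2 dz = z^3
  ∫ -4z dz = -2z^2
  ∫ 3 dz = 3z
F(z) = 3z^6 + 2z^5 + z^4 + z^3 - 2z^2 + 3z + C


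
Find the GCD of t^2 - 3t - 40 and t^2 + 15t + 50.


Factor each:
  t^2 - 3t - 40 = (t + 5)(t - 8)
  t^2 + 15t + 50 = (t + 5)(t + 10)
Common monic factor: t + 5


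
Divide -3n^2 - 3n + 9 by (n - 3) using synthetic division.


Synthetic division with c = 3. Coefficients: -3, -3, 9
Bring down -3.
  -3 * 3 = -9; -9 - 3 = -12
  -12 * 3 = -36; -36 + 9 = -27
Quotient: -3n - 12, Remainder: -27


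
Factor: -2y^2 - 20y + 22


Roots satisfy r1 + r2 = -b/a = -10 and r1*r2 = c/a = -11.
So r1 = -11, r2 = 1.
-2y^2 - 20y + 22 = -2(y - r1)(y - r2) = -2(y + 11)(y - 1)


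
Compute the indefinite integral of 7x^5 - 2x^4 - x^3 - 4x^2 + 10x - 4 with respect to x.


Reverse power rule on each term:
  ∫ 7x^5 dx = (7/6)x^6
  ∫ -2x^4 dx = -(2/5)x^5
  ∫ -x^3 dx = -(1/4)x^4
  ∫ -4x^2 dx = -(4/3)x^3
  ∫ 10x dx = 5x^2
  ∫ -4 dx = -4x
F(x) = (7/6)x^6 - (2/5)x^5 - (1/4)x^4 - (4/3)x^3 + 5x^2 - 4x + C


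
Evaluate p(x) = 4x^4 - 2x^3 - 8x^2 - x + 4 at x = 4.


Using direct substitution:
  4 * (4)^4 = 1024
  -2 * (4)^3 = -128
  -8 * (4)^2 = -128
  -1 * (4)^1 = -4
  constant: 4
Sum = 1024 - 128 - 128 - 4 + 4 = 768


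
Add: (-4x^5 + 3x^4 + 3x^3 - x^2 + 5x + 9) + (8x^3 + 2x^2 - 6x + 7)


Align terms by degree and add:
  -4x^5 + 3x^4 + 3x^3 - x^2 + 5x + 9
+ 8x^3 + 2x^2 - 6x + 7
= -4x^5 + 3x^4 + 11x^3 + x^2 - x + 16


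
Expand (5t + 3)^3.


Expand (5t + 3)^3 by repeated multiplication:
  (5t + 3)^2 = 25t^2 + 30t + 9
= 125t^3 + 225t^2 + 135t + 27


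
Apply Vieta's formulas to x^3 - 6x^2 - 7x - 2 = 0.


Monic cubic x^3+bx^2+cx+d=0: sum=-b, pairwise sum=c, product=-d.
b=-6, c=-7, d=-2
r1+r2+r3 = 6
r1r2+r1r3+r2r3 = -7
r1r2r3 = 2


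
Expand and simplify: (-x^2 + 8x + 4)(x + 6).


Distribute each term of the first polynomial:
  (-x^2)(x + 6) = -x^3 - 6x^2
  (8x)(x + 6) = 8x^2 + 48x
  (4)(x + 6) = 4x + 24
Sum: -x^3 + 2x^2 + 52x + 24


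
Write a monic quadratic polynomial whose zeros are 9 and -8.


p(x) = (x - 9)(x + 8)
Expand: x^2 - x - 72


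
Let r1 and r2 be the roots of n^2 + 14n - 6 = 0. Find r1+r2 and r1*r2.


For an^2+bn+c=0: sum = -b/a, product = c/a.
a=1, b=14, c=-6
Sum = -(14)/1 = -14
Product = (-6)/1 = -6


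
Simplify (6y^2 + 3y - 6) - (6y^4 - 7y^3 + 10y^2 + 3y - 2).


Distribute the minus sign:
  (6y^2 + 3y - 6)
- (6y^4 - 7y^3 + 10y^2 + 3y - 2)
Negate second polynomial: -6y^4 + 7y^3 - 10y^2 - 3y + 2
Add: -6y^4 + 7y^3 - 4y^2 - 4


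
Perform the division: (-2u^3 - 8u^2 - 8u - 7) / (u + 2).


(-2u^3 - 8u^2 - 8u - 7) / (u + 2)
Step 1: -2u^2 * (u + 2) = -2u^3 - 4u^2; subtract.
Step 2: -4u * (u + 2) = -4u^2 - 8u; subtract.
Step 3: 0 * (u + 2) = 0; subtract.
Quotient: -2u^2 - 4u, Remainder: -7


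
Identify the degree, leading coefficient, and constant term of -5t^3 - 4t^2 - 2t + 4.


Highest power of t is 3, with coefficient -5. Constant term is 4.
Degree = 3, leading coefficient = -5, constant term = 4


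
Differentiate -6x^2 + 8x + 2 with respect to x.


Apply the power rule term by term:
  d/dx(-6x^2) = -12x
  d/dx(8x) = 8
  d/dx(2) = 0
p'(x) = -12x + 8


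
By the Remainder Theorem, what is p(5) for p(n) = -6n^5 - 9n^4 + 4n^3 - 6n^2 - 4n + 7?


By the Remainder Theorem, the remainder equals p(5):
  -6*(5)^5 = -18750
  -9*(5)^4 = -5625
  4*(5)^3 = 500
  -6*(5)^2 = -150
  -4*(5)^1 = -20
  constant: 7
Sum: -18750 - 5625 + 500 - 150 - 20 + 7 = -24038


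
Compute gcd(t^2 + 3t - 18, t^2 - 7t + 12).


Factor each:
  t^2 + 3t - 18 = (t - 3)(t + 6)
  t^2 - 7t + 12 = (t - 3)(t - 4)
Common monic factor: t - 3


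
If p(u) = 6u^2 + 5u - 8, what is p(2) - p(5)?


p(2) = 26
p(5) = 167
p(2) - p(5) = 26 - 167 = -141


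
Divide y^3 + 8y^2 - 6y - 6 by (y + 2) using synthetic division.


Synthetic division with c = -2. Coefficients: 1, 8, -6, -6
Bring down 1.
  1 * -2 = -2; -2 + 8 = 6
  6 * -2 = -12; -12 - 6 = -18
  -18 * -2 = 36; 36 - 6 = 30
Quotient: y^2 + 6y - 18, Remainder: 30


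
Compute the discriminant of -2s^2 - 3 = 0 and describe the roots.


D = b^2 - 4ac = (0)^2 - 4(-2)(-3) = 0 - 24 = -24
Since D < 0: two complex conjugate roots (no real roots)


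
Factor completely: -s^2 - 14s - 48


Roots satisfy r1 + r2 = -b/a = -14 and r1*r2 = c/a = 48.
So r1 = -8, r2 = -6.
-s^2 - 14s - 48 = -(s - r1)(s - r2) = -(s + 8)(s + 6)


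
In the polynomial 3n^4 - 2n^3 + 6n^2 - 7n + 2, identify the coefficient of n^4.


Read off the coefficient of n^4: 3


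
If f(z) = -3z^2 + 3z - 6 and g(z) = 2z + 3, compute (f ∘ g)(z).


Substitute g(z) into f:
f(g(z)) = -3*(2z + 3)^2 + 3*(2z + 3) + (-6)
(2z + 3)^2 = 4z^2 + 12z + 9
Expand and combine: -12z^2 - 30z - 24


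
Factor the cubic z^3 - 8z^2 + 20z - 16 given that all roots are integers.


Try integer roots (divisors of -16). z=2: p(2)=0.
Divide out (z - 2): quotient is z^2 - 6z + 8.
Factor the quadratic: (z - 2)(z - 4)
Result: (z - 2)(z - 2)(z - 4)
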